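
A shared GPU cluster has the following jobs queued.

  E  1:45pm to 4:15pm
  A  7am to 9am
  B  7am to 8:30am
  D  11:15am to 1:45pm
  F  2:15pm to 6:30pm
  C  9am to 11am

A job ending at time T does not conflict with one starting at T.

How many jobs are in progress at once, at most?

Sort all start/end points and keep a running count:
7am start A → 1
7am start B → 2
8:30am end B → 1
9am end A → 0
9am start C → 1
11am end C → 0
11:15am start D → 1
1:45pm end D → 0
1:45pm start E → 1
2:15pm start F → 2
4:15pm end E → 1
6:30pm end F → 0
Peak is 2, at 7am (A, B).

2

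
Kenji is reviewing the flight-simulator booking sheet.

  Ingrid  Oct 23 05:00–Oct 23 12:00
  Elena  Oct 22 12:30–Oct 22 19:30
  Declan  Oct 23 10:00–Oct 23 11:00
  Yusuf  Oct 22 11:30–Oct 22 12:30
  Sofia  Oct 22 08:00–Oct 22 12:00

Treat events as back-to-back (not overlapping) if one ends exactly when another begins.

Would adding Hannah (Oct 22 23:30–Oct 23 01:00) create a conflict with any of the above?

No — it doesn't clash with anything

Sofia: ends Oct 22 12:00 at or before Hannah starts Oct 22 23:30 → clear.
Yusuf: ends Oct 22 12:30 at or before Hannah starts Oct 22 23:30 → clear.
Elena: ends Oct 22 19:30 at or before Hannah starts Oct 22 23:30 → clear.
Ingrid: starts Oct 23 05:00 at or after Hannah ends Oct 23 01:00 → clear.
Declan: starts Oct 23 10:00 at or after Hannah ends Oct 23 01:00 → clear.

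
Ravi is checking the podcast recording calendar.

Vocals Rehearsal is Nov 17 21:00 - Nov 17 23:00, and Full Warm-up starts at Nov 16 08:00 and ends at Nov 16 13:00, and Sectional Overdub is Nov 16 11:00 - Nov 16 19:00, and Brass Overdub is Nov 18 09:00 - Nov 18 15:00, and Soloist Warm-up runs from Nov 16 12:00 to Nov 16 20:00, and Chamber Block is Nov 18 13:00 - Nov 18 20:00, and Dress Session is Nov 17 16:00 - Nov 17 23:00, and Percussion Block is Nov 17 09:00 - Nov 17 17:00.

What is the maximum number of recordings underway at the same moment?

3

Sort all start/end points and keep a running count:
Nov 16 08:00 start Full Warm-up → 1
Nov 16 11:00 start Sectional Overdub → 2
Nov 16 12:00 start Soloist Warm-up → 3
Nov 16 13:00 end Full Warm-up → 2
Nov 16 19:00 end Sectional Overdub → 1
Nov 16 20:00 end Soloist Warm-up → 0
Nov 17 09:00 start Percussion Block → 1
Nov 17 16:00 start Dress Session → 2
Nov 17 17:00 end Percussion Block → 1
Nov 17 21:00 start Vocals Rehearsal → 2
Nov 17 23:00 end Dress Session → 1
Nov 17 23:00 end Vocals Rehearsal → 0
Nov 18 09:00 start Brass Overdub → 1
Nov 18 13:00 start Chamber Block → 2
Nov 18 15:00 end Brass Overdub → 1
Nov 18 20:00 end Chamber Block → 0
Peak is 3, at Nov 16 12:00 (Full Warm-up, Sectional Overdub, Soloist Warm-up).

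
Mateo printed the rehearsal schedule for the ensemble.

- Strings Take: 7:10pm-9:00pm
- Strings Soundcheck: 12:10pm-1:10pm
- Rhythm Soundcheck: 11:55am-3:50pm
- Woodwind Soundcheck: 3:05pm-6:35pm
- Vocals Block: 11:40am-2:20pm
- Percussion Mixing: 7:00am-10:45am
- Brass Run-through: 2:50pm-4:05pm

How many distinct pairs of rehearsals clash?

Check each pair: they overlap iff neither finishes before the other starts.
Sorted by start: Percussion Mixing, Vocals Block, Rhythm Soundcheck, Strings Soundcheck, Brass Run-through, Woodwind Soundcheck, Strings Take.
Vocals Block starts after Percussion Mixing ends, so Percussion Mixing has no further overlaps.
Rhythm Soundcheck starts before Vocals Block ends → Vocals Block and Rhythm Soundcheck overlap.
Strings Soundcheck starts before Vocals Block ends → Vocals Block and Strings Soundcheck overlap.
Brass Run-through starts after Vocals Block ends, so Vocals Block has no further overlaps.
Strings Soundcheck starts before Rhythm Soundcheck ends → Rhythm Soundcheck and Strings Soundcheck overlap.
Brass Run-through starts before Rhythm Soundcheck ends → Rhythm Soundcheck and Brass Run-through overlap.
Woodwind Soundcheck starts before Rhythm Soundcheck ends → Rhythm Soundcheck and Woodwind Soundcheck overlap.
Strings Take starts after Rhythm Soundcheck ends.
Brass Run-through starts after Strings Soundcheck ends, so Strings Soundcheck has no further overlaps.
Woodwind Soundcheck starts before Brass Run-through ends → Brass Run-through and Woodwind Soundcheck overlap.
Strings Take starts after Brass Run-through ends.
Strings Take starts after Woodwind Soundcheck ends.
Overlapping pairs: Brass Run-through & Rhythm Soundcheck, Brass Run-through & Woodwind Soundcheck, Rhythm Soundcheck & Strings Soundcheck, Rhythm Soundcheck & Vocals Block, Rhythm Soundcheck & Woodwind Soundcheck, Strings Soundcheck & Vocals Block — 6 in total.

6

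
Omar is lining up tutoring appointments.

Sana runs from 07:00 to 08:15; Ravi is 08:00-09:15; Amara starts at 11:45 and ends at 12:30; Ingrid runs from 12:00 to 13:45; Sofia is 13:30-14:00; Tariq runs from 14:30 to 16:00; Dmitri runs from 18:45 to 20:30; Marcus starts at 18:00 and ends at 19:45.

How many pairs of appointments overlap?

Sorted by start: Sana, Ravi, Amara, Ingrid, Sofia, Tariq, Marcus, Dmitri.
Ravi starts before Sana ends → Sana and Ravi overlap.
Amara starts after Sana ends; Sana is clear from here.
Amara starts after Ravi ends; Ravi is clear from here.
Ingrid starts before Amara ends → Amara and Ingrid overlap.
Sofia starts after Amara ends; Amara is clear from here.
Sofia starts before Ingrid ends → Ingrid and Sofia overlap.
Tariq starts after Ingrid ends; Ingrid is clear from here.
Tariq starts after Sofia ends; Sofia is clear from here.
Marcus starts after Tariq ends; Tariq is clear from here.
Dmitri starts before Marcus ends → Marcus and Dmitri overlap.
Overlapping pairs: Amara & Ingrid, Dmitri & Marcus, Ingrid & Sofia, Ravi & Sana — 4 in total.

4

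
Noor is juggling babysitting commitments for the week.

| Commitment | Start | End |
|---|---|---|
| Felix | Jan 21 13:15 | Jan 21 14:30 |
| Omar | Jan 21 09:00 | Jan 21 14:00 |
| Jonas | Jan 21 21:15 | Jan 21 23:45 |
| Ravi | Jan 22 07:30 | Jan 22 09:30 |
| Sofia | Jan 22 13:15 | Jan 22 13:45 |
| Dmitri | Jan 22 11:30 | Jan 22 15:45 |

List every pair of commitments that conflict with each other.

Dmitri & Sofia, Felix & Omar

Sorted by start: Omar, Felix, Jonas, Ravi, Dmitri, Sofia.
Felix starts before Omar ends → Omar and Felix overlap.
Jonas starts after Omar ends, so nothing later overlaps Omar either.
Jonas starts after Felix ends, so nothing later overlaps Felix either.
Ravi starts after Jonas ends, so nothing later overlaps Jonas either.
Dmitri starts after Ravi ends, so nothing later overlaps Ravi either.
Sofia starts before Dmitri ends → Dmitri and Sofia overlap.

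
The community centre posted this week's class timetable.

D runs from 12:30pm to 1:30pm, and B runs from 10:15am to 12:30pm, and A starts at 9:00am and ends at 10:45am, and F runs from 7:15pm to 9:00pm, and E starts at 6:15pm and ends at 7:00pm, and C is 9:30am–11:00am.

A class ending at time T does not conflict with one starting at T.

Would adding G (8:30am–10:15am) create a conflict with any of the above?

Yes — it overlaps A, C

A: starts 9:00am before G ends 10:15am, and ends 10:45am after G starts 8:30am → overlap.
C: starts 9:30am before G ends 10:15am, and ends 11:00am after G starts 8:30am → overlap.
B: starts 10:15am at or after G ends 10:15am → clear.
D: starts 12:30pm at or after G ends 10:15am → clear.
E: starts 6:15pm at or after G ends 10:15am → clear.
F: starts 7:15pm at or after G ends 10:15am → clear.
G overlaps A, C.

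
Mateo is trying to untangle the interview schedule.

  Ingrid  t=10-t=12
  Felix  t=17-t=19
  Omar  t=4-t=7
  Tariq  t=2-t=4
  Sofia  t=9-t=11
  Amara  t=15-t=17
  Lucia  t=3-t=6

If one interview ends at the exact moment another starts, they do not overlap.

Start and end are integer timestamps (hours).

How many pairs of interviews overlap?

3

Sorted by start: Tariq, Lucia, Omar, Sofia, Ingrid, Amara, Felix.
Lucia starts before Tariq ends → Tariq and Lucia overlap.
Omar starts exactly when Tariq ends (back-to-back, no overlap), so nothing later overlaps Tariq either.
Omar starts before Lucia ends → Lucia and Omar overlap.
Sofia starts after Lucia ends, so nothing later overlaps Lucia either.
Sofia starts after Omar ends, so nothing later overlaps Omar either.
Ingrid starts before Sofia ends → Sofia and Ingrid overlap.
Amara starts after Sofia ends, so nothing later overlaps Sofia either.
Amara starts after Ingrid ends, so nothing later overlaps Ingrid either.
Felix starts exactly when Amara ends (back-to-back, no overlap).
Overlapping pairs: Ingrid & Sofia, Lucia & Omar, Lucia & Tariq — 3 in total.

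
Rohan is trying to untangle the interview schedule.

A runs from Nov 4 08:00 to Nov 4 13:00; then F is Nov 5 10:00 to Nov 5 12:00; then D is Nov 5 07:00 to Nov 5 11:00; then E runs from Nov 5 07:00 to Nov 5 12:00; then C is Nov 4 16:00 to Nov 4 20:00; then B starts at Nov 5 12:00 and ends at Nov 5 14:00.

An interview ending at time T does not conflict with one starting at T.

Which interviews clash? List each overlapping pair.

D & E, D & F, E & F

Sorted by start: A, C, D, E, F, B.
C starts after A ends, so nothing later overlaps A either.
D starts after C ends, so nothing later overlaps C either.
E starts before D ends → D and E overlap.
F starts before D ends → D and F overlap.
B starts after D ends.
F starts before E ends → E and F overlap.
B starts exactly when E ends (back-to-back, no overlap).
B starts exactly when F ends (back-to-back, no overlap).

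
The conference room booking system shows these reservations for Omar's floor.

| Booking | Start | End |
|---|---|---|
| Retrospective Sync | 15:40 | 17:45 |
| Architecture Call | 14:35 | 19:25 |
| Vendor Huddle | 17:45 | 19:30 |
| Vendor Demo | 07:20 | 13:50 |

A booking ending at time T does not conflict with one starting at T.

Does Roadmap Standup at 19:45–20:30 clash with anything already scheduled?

Vendor Demo: ends 13:50 at or before Roadmap Standup starts 19:45 → clear.
Architecture Call: ends 19:25 at or before Roadmap Standup starts 19:45 → clear.
Retrospective Sync: ends 17:45 at or before Roadmap Standup starts 19:45 → clear.
Vendor Huddle: ends 19:30 at or before Roadmap Standup starts 19:45 → clear.

No — it doesn't clash with anything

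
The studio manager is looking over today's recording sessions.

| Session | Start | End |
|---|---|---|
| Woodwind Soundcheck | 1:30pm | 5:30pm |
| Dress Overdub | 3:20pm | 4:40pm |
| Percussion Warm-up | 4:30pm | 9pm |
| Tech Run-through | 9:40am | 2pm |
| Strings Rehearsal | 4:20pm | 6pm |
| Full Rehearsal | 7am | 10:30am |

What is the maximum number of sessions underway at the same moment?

4

Sort all start/end points and keep a running count:
7am start Full Rehearsal → 1
9:40am start Tech Run-through → 2
10:30am end Full Rehearsal → 1
1:30pm start Woodwind Soundcheck → 2
2pm end Tech Run-through → 1
3:20pm start Dress Overdub → 2
4:20pm start Strings Rehearsal → 3
4:30pm start Percussion Warm-up → 4
4:40pm end Dress Overdub → 3
5:30pm end Woodwind Soundcheck → 2
6pm end Strings Rehearsal → 1
9pm end Percussion Warm-up → 0
Peak is 4, at 4:30pm (Dress Overdub, Percussion Warm-up, Strings Rehearsal, Woodwind Soundcheck).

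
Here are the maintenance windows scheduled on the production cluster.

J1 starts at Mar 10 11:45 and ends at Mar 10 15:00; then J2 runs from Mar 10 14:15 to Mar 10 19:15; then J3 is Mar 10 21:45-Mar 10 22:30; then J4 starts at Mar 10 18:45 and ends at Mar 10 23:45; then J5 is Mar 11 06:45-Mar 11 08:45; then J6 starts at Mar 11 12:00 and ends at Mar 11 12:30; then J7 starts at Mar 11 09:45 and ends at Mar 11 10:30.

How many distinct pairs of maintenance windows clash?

3

Check each pair: they overlap iff neither finishes before the other starts.
Sorted by start: J1, J2, J4, J3, J5, J7, J6.
J2 starts before J1 ends → J1 and J2 overlap.
J4 starts after J1 ends — done with J1.
J4 starts before J2 ends → J2 and J4 overlap.
J3 starts after J2 ends — done with J2.
J3 starts before J4 ends → J4 and J3 overlap.
J5 starts after J4 ends — done with J4.
J5 starts after J3 ends — done with J3.
J7 starts after J5 ends — done with J5.
J6 starts after J7 ends.
Overlapping pairs: J1 & J2, J2 & J4, J3 & J4 — 3 in total.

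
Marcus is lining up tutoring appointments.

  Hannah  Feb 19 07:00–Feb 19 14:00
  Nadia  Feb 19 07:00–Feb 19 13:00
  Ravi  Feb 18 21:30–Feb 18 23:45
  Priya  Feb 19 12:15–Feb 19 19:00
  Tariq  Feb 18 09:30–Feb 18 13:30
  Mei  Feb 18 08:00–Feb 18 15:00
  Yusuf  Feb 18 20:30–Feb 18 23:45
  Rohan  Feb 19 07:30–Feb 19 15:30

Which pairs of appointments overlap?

Sorted by start: Mei, Tariq, Yusuf, Ravi, Nadia, Hannah, Rohan, Priya.
Tariq starts before Mei ends → Mei and Tariq overlap.
Yusuf starts after Mei ends; Mei is clear from here.
Yusuf starts after Tariq ends; Tariq is clear from here.
Ravi starts before Yusuf ends → Yusuf and Ravi overlap.
Nadia starts after Yusuf ends; Yusuf is clear from here.
Nadia starts after Ravi ends; Ravi is clear from here.
Hannah starts before Nadia ends → Nadia and Hannah overlap.
Rohan starts before Nadia ends → Nadia and Rohan overlap.
Priya starts before Nadia ends → Nadia and Priya overlap.
Rohan starts before Hannah ends → Hannah and Rohan overlap.
Priya starts before Hannah ends → Hannah and Priya overlap.
Priya starts before Rohan ends → Rohan and Priya overlap.

Hannah & Nadia, Hannah & Priya, Hannah & Rohan, Mei & Tariq, Nadia & Priya, Nadia & Rohan, Priya & Rohan, Ravi & Yusuf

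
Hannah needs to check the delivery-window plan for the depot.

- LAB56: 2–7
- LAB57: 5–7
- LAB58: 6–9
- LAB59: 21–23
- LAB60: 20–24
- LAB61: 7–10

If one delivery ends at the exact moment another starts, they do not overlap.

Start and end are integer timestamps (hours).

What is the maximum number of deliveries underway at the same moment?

3

Sweep the timeline, counting +1 at each start and −1 at each end (ends before starts at a tie):
2 start LAB56 → 1
5 start LAB57 → 2
6 start LAB58 → 3
7 end LAB56 → 2
7 end LAB57 → 1
7 start LAB61 → 2
9 end LAB58 → 1
10 end LAB61 → 0
20 start LAB60 → 1
21 start LAB59 → 2
23 end LAB59 → 1
24 end LAB60 → 0
Peak is 3, at 6 (LAB56, LAB57, LAB58).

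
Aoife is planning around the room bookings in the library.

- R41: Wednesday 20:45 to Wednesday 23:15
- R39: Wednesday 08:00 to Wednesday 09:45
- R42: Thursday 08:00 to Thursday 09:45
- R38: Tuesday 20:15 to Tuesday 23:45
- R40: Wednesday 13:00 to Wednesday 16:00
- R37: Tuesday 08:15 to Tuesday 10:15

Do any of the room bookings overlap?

Sorted by start: R37, R38, R39, R40, R41, R42.
R38 starts after R37 ends, so nothing later overlaps R37 either.
R39 starts after R38 ends, so nothing later overlaps R38 either.
R40 starts after R39 ends, so nothing later overlaps R39 either.
R41 starts after R40 ends, so nothing later overlaps R40 either.
R42 starts after R41 ends.
Every pair is clear; the schedule has no overlaps.

No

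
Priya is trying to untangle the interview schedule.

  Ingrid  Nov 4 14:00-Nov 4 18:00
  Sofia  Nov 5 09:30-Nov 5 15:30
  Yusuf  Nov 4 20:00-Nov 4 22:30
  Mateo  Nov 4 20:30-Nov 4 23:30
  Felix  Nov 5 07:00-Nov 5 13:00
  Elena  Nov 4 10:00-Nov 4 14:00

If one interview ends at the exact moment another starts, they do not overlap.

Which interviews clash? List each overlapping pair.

Check each pair: they overlap iff neither finishes before the other starts.
Sorted by start: Elena, Ingrid, Yusuf, Mateo, Felix, Sofia.
Ingrid starts exactly when Elena ends (back-to-back, no overlap) — done with Elena.
Yusuf starts after Ingrid ends — done with Ingrid.
Mateo starts before Yusuf ends → Yusuf and Mateo overlap.
Felix starts after Yusuf ends — done with Yusuf.
Felix starts after Mateo ends — done with Mateo.
Sofia starts before Felix ends → Felix and Sofia overlap.

Felix & Sofia, Mateo & Yusuf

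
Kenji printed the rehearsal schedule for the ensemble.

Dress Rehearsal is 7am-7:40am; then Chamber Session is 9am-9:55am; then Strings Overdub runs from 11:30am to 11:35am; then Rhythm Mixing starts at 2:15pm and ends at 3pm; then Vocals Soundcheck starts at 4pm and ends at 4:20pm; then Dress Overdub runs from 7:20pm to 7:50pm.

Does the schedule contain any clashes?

Sorted by start: Dress Rehearsal, Chamber Session, Strings Overdub, Rhythm Mixing, Vocals Soundcheck, Dress Overdub.
Chamber Session starts after Dress Rehearsal ends, so Dress Rehearsal has no further overlaps.
Strings Overdub starts after Chamber Session ends, so Chamber Session has no further overlaps.
Rhythm Mixing starts after Strings Overdub ends, so Strings Overdub has no further overlaps.
Vocals Soundcheck starts after Rhythm Mixing ends, so Rhythm Mixing has no further overlaps.
Dress Overdub starts after Vocals Soundcheck ends.
Every pair is clear; the schedule has no overlaps.

No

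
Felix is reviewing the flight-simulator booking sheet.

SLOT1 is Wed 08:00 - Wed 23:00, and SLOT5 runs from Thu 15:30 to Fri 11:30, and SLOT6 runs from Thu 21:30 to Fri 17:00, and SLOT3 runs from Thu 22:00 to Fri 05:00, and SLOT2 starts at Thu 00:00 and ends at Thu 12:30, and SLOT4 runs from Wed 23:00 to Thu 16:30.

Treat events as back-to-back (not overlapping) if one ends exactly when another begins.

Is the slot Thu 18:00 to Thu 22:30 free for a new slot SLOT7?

SLOT1: ends Wed 23:00 at or before SLOT7 starts Thu 18:00 → clear.
SLOT4: ends Thu 16:30 at or before SLOT7 starts Thu 18:00 → clear.
SLOT2: ends Thu 12:30 at or before SLOT7 starts Thu 18:00 → clear.
SLOT5: starts Thu 15:30 before SLOT7 ends Thu 22:30, and ends Fri 11:30 after SLOT7 starts Thu 18:00 → overlap.
SLOT6: starts Thu 21:30 before SLOT7 ends Thu 22:30, and ends Fri 17:00 after SLOT7 starts Thu 18:00 → overlap.
SLOT3: starts Thu 22:00 before SLOT7 ends Thu 22:30, and ends Fri 05:00 after SLOT7 starts Thu 18:00 → overlap.
SLOT7 overlaps SLOT3, SLOT5, SLOT6.

No — it overlaps SLOT3, SLOT5, SLOT6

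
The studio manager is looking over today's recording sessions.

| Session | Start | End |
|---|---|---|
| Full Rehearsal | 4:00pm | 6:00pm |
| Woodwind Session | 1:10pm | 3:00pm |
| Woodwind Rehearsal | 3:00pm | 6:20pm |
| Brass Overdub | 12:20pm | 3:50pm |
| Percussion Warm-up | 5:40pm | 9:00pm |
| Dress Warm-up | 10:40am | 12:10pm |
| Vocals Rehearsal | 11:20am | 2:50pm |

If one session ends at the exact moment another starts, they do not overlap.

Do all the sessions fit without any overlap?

Sorted by start: Dress Warm-up, Vocals Rehearsal, Brass Overdub, Woodwind Session, Woodwind Rehearsal, Full Rehearsal, Percussion Warm-up.
Vocals Rehearsal starts before Dress Warm-up ends → Dress Warm-up and Vocals Rehearsal overlap.
That's a conflict, so the schedule is not conflict-free.

No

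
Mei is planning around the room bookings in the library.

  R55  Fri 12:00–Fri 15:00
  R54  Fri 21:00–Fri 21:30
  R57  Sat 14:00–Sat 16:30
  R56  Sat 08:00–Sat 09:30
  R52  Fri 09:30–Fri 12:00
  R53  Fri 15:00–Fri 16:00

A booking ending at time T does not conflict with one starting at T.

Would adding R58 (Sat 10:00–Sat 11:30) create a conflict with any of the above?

R52: ends Fri 12:00 at or before R58 starts Sat 10:00 → clear.
R55: ends Fri 15:00 at or before R58 starts Sat 10:00 → clear.
R53: ends Fri 16:00 at or before R58 starts Sat 10:00 → clear.
R54: ends Fri 21:30 at or before R58 starts Sat 10:00 → clear.
R56: ends Sat 09:30 at or before R58 starts Sat 10:00 → clear.
R57: starts Sat 14:00 at or after R58 ends Sat 11:30 → clear.

No — it doesn't clash with anything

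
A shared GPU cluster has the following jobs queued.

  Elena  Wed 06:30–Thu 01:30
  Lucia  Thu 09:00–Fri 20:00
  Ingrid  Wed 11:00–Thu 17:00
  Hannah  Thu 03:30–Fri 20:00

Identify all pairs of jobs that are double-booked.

Elena & Ingrid, Hannah & Ingrid, Hannah & Lucia, Ingrid & Lucia

Sorted by start: Elena, Ingrid, Hannah, Lucia.
Ingrid starts before Elena ends → Elena and Ingrid overlap.
Hannah starts after Elena ends, so Elena has no further overlaps.
Hannah starts before Ingrid ends → Ingrid and Hannah overlap.
Lucia starts before Ingrid ends → Ingrid and Lucia overlap.
Lucia starts before Hannah ends → Hannah and Lucia overlap.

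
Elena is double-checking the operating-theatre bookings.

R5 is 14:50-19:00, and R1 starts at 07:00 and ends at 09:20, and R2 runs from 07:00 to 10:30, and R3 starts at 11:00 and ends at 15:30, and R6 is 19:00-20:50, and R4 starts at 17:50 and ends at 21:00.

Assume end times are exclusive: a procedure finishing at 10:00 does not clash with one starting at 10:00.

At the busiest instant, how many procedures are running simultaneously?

2

Sweep the timeline, counting +1 at each start and −1 at each end (ends before starts at a tie):
07:00 start R1 → 1
07:00 start R2 → 2
09:20 end R1 → 1
10:30 end R2 → 0
11:00 start R3 → 1
14:50 start R5 → 2
15:30 end R3 → 1
17:50 start R4 → 2
19:00 end R5 → 1
19:00 start R6 → 2
20:50 end R6 → 1
21:00 end R4 → 0
Peak is 2, at 07:00 (R1, R2).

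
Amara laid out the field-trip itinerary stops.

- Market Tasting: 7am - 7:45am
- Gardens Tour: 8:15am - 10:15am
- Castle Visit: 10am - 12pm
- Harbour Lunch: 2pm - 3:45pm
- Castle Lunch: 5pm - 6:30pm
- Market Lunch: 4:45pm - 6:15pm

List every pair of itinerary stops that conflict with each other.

Castle Lunch & Market Lunch, Castle Visit & Gardens Tour

Sorted by start: Market Tasting, Gardens Tour, Castle Visit, Harbour Lunch, Market Lunch, Castle Lunch.
Gardens Tour starts after Market Tasting ends; Market Tasting is clear from here.
Castle Visit starts before Gardens Tour ends → Gardens Tour and Castle Visit overlap.
Harbour Lunch starts after Gardens Tour ends; Gardens Tour is clear from here.
Harbour Lunch starts after Castle Visit ends; Castle Visit is clear from here.
Market Lunch starts after Harbour Lunch ends; Harbour Lunch is clear from here.
Castle Lunch starts before Market Lunch ends → Market Lunch and Castle Lunch overlap.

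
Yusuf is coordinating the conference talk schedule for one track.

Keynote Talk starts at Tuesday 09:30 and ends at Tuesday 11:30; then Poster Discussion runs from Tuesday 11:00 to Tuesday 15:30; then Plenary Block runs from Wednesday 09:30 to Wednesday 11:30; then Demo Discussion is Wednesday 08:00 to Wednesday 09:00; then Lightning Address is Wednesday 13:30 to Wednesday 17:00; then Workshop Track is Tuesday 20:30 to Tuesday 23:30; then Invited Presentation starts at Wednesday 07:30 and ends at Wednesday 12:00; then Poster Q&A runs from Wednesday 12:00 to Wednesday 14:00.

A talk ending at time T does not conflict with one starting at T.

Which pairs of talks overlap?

Demo Discussion & Invited Presentation, Invited Presentation & Plenary Block, Keynote Talk & Poster Discussion, Lightning Address & Poster Q&A

Sorted by start: Keynote Talk, Poster Discussion, Workshop Track, Invited Presentation, Demo Discussion, Plenary Block, Poster Q&A, Lightning Address.
Poster Discussion starts before Keynote Talk ends → Keynote Talk and Poster Discussion overlap.
Workshop Track starts after Keynote Talk ends; Keynote Talk is clear from here.
Workshop Track starts after Poster Discussion ends; Poster Discussion is clear from here.
Invited Presentation starts after Workshop Track ends; Workshop Track is clear from here.
Demo Discussion starts before Invited Presentation ends → Invited Presentation and Demo Discussion overlap.
Plenary Block starts before Invited Presentation ends → Invited Presentation and Plenary Block overlap.
Poster Q&A starts exactly when Invited Presentation ends (back-to-back, no overlap); Invited Presentation is clear from here.
Plenary Block starts after Demo Discussion ends; Demo Discussion is clear from here.
Poster Q&A starts after Plenary Block ends; Plenary Block is clear from here.
Lightning Address starts before Poster Q&A ends → Poster Q&A and Lightning Address overlap.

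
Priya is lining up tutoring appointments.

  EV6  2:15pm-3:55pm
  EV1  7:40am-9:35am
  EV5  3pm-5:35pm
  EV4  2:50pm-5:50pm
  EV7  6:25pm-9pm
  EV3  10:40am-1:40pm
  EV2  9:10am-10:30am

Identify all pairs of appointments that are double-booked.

Sorted by start: EV1, EV2, EV3, EV6, EV4, EV5, EV7.
EV2 starts before EV1 ends → EV1 and EV2 overlap.
EV3 starts after EV1 ends, so nothing later overlaps EV1 either.
EV3 starts after EV2 ends, so nothing later overlaps EV2 either.
EV6 starts after EV3 ends, so nothing later overlaps EV3 either.
EV4 starts before EV6 ends → EV6 and EV4 overlap.
EV5 starts before EV6 ends → EV6 and EV5 overlap.
EV7 starts after EV6 ends.
EV5 starts before EV4 ends → EV4 and EV5 overlap.
EV7 starts after EV4 ends.
EV7 starts after EV5 ends.

EV1 & EV2, EV4 & EV5, EV4 & EV6, EV5 & EV6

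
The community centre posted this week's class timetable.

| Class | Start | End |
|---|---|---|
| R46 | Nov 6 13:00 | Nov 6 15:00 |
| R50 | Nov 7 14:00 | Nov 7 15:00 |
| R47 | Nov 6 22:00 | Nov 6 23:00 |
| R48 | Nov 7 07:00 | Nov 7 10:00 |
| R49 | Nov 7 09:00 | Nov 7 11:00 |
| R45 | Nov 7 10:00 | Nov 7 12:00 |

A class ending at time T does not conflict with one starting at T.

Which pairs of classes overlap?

R45 & R49, R48 & R49

Check each pair: they overlap iff neither finishes before the other starts.
Sorted by start: R46, R47, R48, R49, R45, R50.
R47 starts after R46 ends; R46 is clear from here.
R48 starts after R47 ends; R47 is clear from here.
R49 starts before R48 ends → R48 and R49 overlap.
R45 starts exactly when R48 ends (back-to-back, no overlap); R48 is clear from here.
R45 starts before R49 ends → R49 and R45 overlap.
R50 starts after R49 ends.
R50 starts after R45 ends.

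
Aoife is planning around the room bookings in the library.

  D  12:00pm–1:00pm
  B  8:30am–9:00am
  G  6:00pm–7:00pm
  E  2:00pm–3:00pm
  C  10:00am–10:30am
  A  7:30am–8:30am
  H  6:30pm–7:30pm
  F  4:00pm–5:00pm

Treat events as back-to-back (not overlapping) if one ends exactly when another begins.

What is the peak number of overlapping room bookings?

Sweep the timeline, counting +1 at each start and −1 at each end (ends before starts at a tie):
7:30am start A → 1
8:30am end A → 0
8:30am start B → 1
9:00am end B → 0
10:00am start C → 1
10:30am end C → 0
12:00pm start D → 1
1:00pm end D → 0
2:00pm start E → 1
3:00pm end E → 0
4:00pm start F → 1
5:00pm end F → 0
6:00pm start G → 1
6:30pm start H → 2
7:00pm end G → 1
7:30pm end H → 0
Peak is 2, at 6:30pm (G, H).

2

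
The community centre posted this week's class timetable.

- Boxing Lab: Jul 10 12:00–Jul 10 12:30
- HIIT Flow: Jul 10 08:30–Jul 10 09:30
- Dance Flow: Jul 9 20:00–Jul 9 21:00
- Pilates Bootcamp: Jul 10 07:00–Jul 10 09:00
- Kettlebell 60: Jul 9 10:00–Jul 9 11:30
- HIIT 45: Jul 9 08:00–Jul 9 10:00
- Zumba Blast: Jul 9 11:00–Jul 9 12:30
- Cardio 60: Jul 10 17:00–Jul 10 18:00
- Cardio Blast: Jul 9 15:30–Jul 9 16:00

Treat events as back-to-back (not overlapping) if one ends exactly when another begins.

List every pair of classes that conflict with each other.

HIIT Flow & Pilates Bootcamp, Kettlebell 60 & Zumba Blast

Sorted by start: HIIT 45, Kettlebell 60, Zumba Blast, Cardio Blast, Dance Flow, Pilates Bootcamp, HIIT Flow, Boxing Lab, Cardio 60.
Kettlebell 60 starts exactly when HIIT 45 ends (back-to-back, no overlap), so nothing later overlaps HIIT 45 either.
Zumba Blast starts before Kettlebell 60 ends → Kettlebell 60 and Zumba Blast overlap.
Cardio Blast starts after Kettlebell 60 ends, so nothing later overlaps Kettlebell 60 either.
Cardio Blast starts after Zumba Blast ends, so nothing later overlaps Zumba Blast either.
Dance Flow starts after Cardio Blast ends, so nothing later overlaps Cardio Blast either.
Pilates Bootcamp starts after Dance Flow ends, so nothing later overlaps Dance Flow either.
HIIT Flow starts before Pilates Bootcamp ends → Pilates Bootcamp and HIIT Flow overlap.
Boxing Lab starts after Pilates Bootcamp ends, so nothing later overlaps Pilates Bootcamp either.
Boxing Lab starts after HIIT Flow ends, so nothing later overlaps HIIT Flow either.
Cardio 60 starts after Boxing Lab ends.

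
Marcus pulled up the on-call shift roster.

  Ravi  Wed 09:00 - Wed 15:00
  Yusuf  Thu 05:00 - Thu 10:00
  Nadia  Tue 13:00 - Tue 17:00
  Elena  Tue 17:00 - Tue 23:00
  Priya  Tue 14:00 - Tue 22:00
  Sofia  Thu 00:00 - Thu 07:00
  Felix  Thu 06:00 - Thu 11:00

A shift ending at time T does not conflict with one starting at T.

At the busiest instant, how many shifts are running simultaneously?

3

Sweep the timeline, counting +1 at each start and −1 at each end (ends before starts at a tie):
Tue 13:00 start Nadia → 1
Tue 14:00 start Priya → 2
Tue 17:00 end Nadia → 1
Tue 17:00 start Elena → 2
Tue 22:00 end Priya → 1
Tue 23:00 end Elena → 0
Wed 09:00 start Ravi → 1
Wed 15:00 end Ravi → 0
Thu 00:00 start Sofia → 1
Thu 05:00 start Yusuf → 2
Thu 06:00 start Felix → 3
Thu 07:00 end Sofia → 2
Thu 10:00 end Yusuf → 1
Thu 11:00 end Felix → 0
Peak is 3, at Thu 06:00 (Felix, Sofia, Yusuf).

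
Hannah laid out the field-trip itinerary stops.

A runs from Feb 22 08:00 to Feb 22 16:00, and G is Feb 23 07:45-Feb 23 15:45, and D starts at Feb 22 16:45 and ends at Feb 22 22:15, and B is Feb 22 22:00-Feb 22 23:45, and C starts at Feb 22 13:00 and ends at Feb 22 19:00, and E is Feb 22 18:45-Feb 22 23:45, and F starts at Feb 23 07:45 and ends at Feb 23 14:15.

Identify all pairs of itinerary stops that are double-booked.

Sorted by start: A, C, D, E, B, F, G.
C starts before A ends → A and C overlap.
D starts after A ends; A is clear from here.
D starts before C ends → C and D overlap.
E starts before C ends → C and E overlap.
B starts after C ends; C is clear from here.
E starts before D ends → D and E overlap.
B starts before D ends → D and B overlap.
F starts after D ends; D is clear from here.
B starts before E ends → E and B overlap.
F starts after E ends; E is clear from here.
F starts after B ends; B is clear from here.
G starts before F ends → F and G overlap.

A & C, B & D, B & E, C & D, C & E, D & E, F & G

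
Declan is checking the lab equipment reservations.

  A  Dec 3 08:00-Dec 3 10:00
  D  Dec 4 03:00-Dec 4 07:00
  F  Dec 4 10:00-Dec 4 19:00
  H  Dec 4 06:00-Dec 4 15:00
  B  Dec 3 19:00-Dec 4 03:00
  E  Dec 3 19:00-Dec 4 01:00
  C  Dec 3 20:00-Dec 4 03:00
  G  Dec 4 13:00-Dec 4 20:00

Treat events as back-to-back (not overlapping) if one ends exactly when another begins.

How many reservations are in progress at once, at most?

Sort all start/end points and keep a running count:
Dec 3 08:00 start A → 1
Dec 3 10:00 end A → 0
Dec 3 19:00 start B → 1
Dec 3 19:00 start E → 2
Dec 3 20:00 start C → 3
Dec 4 01:00 end E → 2
Dec 4 03:00 end B → 1
Dec 4 03:00 end C → 0
Dec 4 03:00 start D → 1
Dec 4 06:00 start H → 2
Dec 4 07:00 end D → 1
Dec 4 10:00 start F → 2
Dec 4 13:00 start G → 3
Dec 4 15:00 end H → 2
Dec 4 19:00 end F → 1
Dec 4 20:00 end G → 0
Peak is 3, at Dec 3 20:00 (B, C, E).

3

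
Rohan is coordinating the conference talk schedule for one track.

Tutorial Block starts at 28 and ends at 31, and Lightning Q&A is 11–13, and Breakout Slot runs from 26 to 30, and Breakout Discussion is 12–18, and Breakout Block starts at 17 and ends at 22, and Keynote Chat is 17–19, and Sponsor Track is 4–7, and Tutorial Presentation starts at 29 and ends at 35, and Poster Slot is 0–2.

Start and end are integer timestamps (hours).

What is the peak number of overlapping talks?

3

Sweep the timeline, counting +1 at each start and −1 at each end (ends before starts at a tie):
0 start Poster Slot → 1
2 end Poster Slot → 0
4 start Sponsor Track → 1
7 end Sponsor Track → 0
11 start Lightning Q&A → 1
12 start Breakout Discussion → 2
13 end Lightning Q&A → 1
17 start Breakout Block → 2
17 start Keynote Chat → 3
18 end Breakout Discussion → 2
19 end Keynote Chat → 1
22 end Breakout Block → 0
26 start Breakout Slot → 1
28 start Tutorial Block → 2
29 start Tutorial Presentation → 3
30 end Breakout Slot → 2
31 end Tutorial Block → 1
35 end Tutorial Presentation → 0
Peak is 3, at 17 (Breakout Block, Breakout Discussion, Keynote Chat).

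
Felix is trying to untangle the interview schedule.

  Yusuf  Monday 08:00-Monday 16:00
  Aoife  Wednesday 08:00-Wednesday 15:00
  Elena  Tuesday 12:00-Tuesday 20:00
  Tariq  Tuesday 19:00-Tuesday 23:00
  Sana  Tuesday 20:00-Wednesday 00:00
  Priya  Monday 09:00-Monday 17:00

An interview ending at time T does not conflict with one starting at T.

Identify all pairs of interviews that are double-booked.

Elena & Tariq, Priya & Yusuf, Sana & Tariq

Sorted by start: Yusuf, Priya, Elena, Tariq, Sana, Aoife.
Priya starts before Yusuf ends → Yusuf and Priya overlap.
Elena starts after Yusuf ends, so nothing later overlaps Yusuf either.
Elena starts after Priya ends, so nothing later overlaps Priya either.
Tariq starts before Elena ends → Elena and Tariq overlap.
Sana starts exactly when Elena ends (back-to-back, no overlap), so nothing later overlaps Elena either.
Sana starts before Tariq ends → Tariq and Sana overlap.
Aoife starts after Tariq ends.
Aoife starts after Sana ends.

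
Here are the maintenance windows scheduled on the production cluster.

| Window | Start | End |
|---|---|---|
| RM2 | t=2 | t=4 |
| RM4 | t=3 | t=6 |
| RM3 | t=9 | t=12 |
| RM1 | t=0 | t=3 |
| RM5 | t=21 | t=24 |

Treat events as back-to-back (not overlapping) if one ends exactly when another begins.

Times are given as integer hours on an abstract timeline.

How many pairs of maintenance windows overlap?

Check each pair: they overlap iff neither finishes before the other starts.
Sorted by start: RM1, RM2, RM4, RM3, RM5.
RM2 starts before RM1 ends → RM1 and RM2 overlap.
RM4 starts exactly when RM1 ends (back-to-back, no overlap) — done with RM1.
RM4 starts before RM2 ends → RM2 and RM4 overlap.
RM3 starts after RM2 ends — done with RM2.
RM3 starts after RM4 ends — done with RM4.
RM5 starts after RM3 ends.
Overlapping pairs: RM1 & RM2, RM2 & RM4 — 2 in total.

2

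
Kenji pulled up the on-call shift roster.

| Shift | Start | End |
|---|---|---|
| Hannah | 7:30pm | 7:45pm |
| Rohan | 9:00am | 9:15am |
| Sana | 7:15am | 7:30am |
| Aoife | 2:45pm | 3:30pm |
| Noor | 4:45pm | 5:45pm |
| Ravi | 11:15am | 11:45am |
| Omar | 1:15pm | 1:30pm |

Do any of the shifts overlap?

No

Sorted by start: Sana, Rohan, Ravi, Omar, Aoife, Noor, Hannah.
Rohan starts after Sana ends, so Sana has no further overlaps.
Ravi starts after Rohan ends, so Rohan has no further overlaps.
Omar starts after Ravi ends, so Ravi has no further overlaps.
Aoife starts after Omar ends, so Omar has no further overlaps.
Noor starts after Aoife ends, so Aoife has no further overlaps.
Hannah starts after Noor ends.
Every pair is clear; the schedule has no overlaps.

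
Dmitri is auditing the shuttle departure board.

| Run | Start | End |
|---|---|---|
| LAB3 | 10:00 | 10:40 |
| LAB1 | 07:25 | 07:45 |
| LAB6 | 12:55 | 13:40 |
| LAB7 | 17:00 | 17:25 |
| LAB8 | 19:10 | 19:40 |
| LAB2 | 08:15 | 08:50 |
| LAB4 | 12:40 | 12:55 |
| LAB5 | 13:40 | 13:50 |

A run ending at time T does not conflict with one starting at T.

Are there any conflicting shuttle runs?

Check each pair: they overlap iff neither finishes before the other starts.
Sorted by start: LAB1, LAB2, LAB3, LAB4, LAB6, LAB5, LAB7, LAB8.
LAB2 starts after LAB1 ends; LAB1 is clear from here.
LAB3 starts after LAB2 ends; LAB2 is clear from here.
LAB4 starts after LAB3 ends; LAB3 is clear from here.
LAB6 starts exactly when LAB4 ends (back-to-back, no overlap); LAB4 is clear from here.
LAB5 starts exactly when LAB6 ends (back-to-back, no overlap); LAB6 is clear from here.
LAB7 starts after LAB5 ends; LAB5 is clear from here.
LAB8 starts after LAB7 ends.
Every pair is clear; the schedule has no overlaps.

No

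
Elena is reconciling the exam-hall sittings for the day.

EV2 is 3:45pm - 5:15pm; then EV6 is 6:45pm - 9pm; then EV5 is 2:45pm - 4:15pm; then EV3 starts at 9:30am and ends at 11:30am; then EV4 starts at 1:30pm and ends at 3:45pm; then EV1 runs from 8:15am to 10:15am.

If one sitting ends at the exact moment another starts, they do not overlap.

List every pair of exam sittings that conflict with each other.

Sorted by start: EV1, EV3, EV4, EV5, EV2, EV6.
EV3 starts before EV1 ends → EV1 and EV3 overlap.
EV4 starts after EV1 ends, so nothing later overlaps EV1 either.
EV4 starts after EV3 ends, so nothing later overlaps EV3 either.
EV5 starts before EV4 ends → EV4 and EV5 overlap.
EV2 starts exactly when EV4 ends (back-to-back, no overlap), so nothing later overlaps EV4 either.
EV2 starts before EV5 ends → EV5 and EV2 overlap.
EV6 starts after EV5 ends.
EV6 starts after EV2 ends.

EV1 & EV3, EV2 & EV5, EV4 & EV5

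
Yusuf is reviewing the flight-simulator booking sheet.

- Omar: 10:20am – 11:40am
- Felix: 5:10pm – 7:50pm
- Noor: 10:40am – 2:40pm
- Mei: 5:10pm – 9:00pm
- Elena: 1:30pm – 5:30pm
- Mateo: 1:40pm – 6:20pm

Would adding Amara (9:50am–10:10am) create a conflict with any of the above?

No — it doesn't clash with anything

Omar: starts 10:20am at or after Amara ends 10:10am → clear.
Noor: starts 10:40am at or after Amara ends 10:10am → clear.
Elena: starts 1:30pm at or after Amara ends 10:10am → clear.
Mateo: starts 1:40pm at or after Amara ends 10:10am → clear.
Felix: starts 5:10pm at or after Amara ends 10:10am → clear.
Mei: starts 5:10pm at or after Amara ends 10:10am → clear.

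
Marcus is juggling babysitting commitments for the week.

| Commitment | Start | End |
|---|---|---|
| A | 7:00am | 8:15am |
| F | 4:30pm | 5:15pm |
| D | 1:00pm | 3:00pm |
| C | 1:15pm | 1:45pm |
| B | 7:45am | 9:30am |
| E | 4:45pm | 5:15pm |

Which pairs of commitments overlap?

A & B, C & D, E & F

Sorted by start: A, B, D, C, F, E.
B starts before A ends → A and B overlap.
D starts after A ends — done with A.
D starts after B ends — done with B.
C starts before D ends → D and C overlap.
F starts after D ends — done with D.
F starts after C ends — done with C.
E starts before F ends → F and E overlap.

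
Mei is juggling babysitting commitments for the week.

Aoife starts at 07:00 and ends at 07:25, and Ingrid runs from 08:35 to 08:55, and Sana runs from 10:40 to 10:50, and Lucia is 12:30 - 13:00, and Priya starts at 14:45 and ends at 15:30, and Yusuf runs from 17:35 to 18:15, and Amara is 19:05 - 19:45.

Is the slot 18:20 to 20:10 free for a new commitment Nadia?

Aoife: ends 07:25 at or before Nadia starts 18:20 → clear.
Ingrid: ends 08:55 at or before Nadia starts 18:20 → clear.
Sana: ends 10:50 at or before Nadia starts 18:20 → clear.
Lucia: ends 13:00 at or before Nadia starts 18:20 → clear.
Priya: ends 15:30 at or before Nadia starts 18:20 → clear.
Yusuf: ends 18:15 at or before Nadia starts 18:20 → clear.
Amara: starts 19:05 before Nadia ends 20:10, and ends 19:45 after Nadia starts 18:20 → overlap.
Nadia overlaps Amara.

No — it overlaps Amara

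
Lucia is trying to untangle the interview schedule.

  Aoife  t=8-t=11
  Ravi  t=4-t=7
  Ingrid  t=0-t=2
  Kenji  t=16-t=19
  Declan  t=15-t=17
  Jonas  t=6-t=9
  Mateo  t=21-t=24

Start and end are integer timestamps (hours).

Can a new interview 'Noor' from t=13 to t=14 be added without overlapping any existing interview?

Yes — the slot is free

Ingrid: ends t=2 at or before Noor starts t=13 → clear.
Ravi: ends t=7 at or before Noor starts t=13 → clear.
Jonas: ends t=9 at or before Noor starts t=13 → clear.
Aoife: ends t=11 at or before Noor starts t=13 → clear.
Declan: starts t=15 at or after Noor ends t=14 → clear.
Kenji: starts t=16 at or after Noor ends t=14 → clear.
Mateo: starts t=21 at or after Noor ends t=14 → clear.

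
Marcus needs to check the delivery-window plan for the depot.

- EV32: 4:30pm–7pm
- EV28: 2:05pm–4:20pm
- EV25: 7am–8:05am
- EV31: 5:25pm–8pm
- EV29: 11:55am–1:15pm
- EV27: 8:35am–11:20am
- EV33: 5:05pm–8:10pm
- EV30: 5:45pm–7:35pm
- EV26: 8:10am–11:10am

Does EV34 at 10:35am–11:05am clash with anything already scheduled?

Yes — it overlaps EV26, EV27

EV25: ends 8:05am at or before EV34 starts 10:35am → clear.
EV26: starts 8:10am before EV34 ends 11:05am, and ends 11:10am after EV34 starts 10:35am → overlap.
EV27: starts 8:35am before EV34 ends 11:05am, and ends 11:20am after EV34 starts 10:35am → overlap.
EV29: starts 11:55am at or after EV34 ends 11:05am → clear.
EV28: starts 2:05pm at or after EV34 ends 11:05am → clear.
EV32: starts 4:30pm at or after EV34 ends 11:05am → clear.
EV33: starts 5:05pm at or after EV34 ends 11:05am → clear.
EV31: starts 5:25pm at or after EV34 ends 11:05am → clear.
EV30: starts 5:45pm at or after EV34 ends 11:05am → clear.
EV34 overlaps EV26, EV27.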